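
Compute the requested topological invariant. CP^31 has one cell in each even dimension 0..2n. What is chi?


CP^31 has one cell in each even dimension 0, 2, ..., 2*31 (31+1 cells total).
All cells are even-dimensional, so chi = number of cells.
chi = 31 + 1 = 32

32


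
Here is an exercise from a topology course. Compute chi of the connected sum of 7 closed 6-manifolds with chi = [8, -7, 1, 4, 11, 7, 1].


For n-manifolds: chi(A#B) = chi(A) + chi(B) - chi(S^6).
chi(S^6) = 1 + (-1)^6 = 2.
chi(#) = (sum chi_i) - (7-1)*chi(S^6) = 25 - 6*2 = 13

13


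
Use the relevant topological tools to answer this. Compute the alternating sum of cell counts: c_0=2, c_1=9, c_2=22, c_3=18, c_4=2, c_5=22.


chi = sum_k (-1)^k c_k.
= (-1)^0*2 + (-1)^1*9 + (-1)^2*22 + (-1)^3*18 + (-1)^4*2 + (-1)^5*22
= (2) + (-9) + (22) + (-18) + (2) + (-22)
= -23

-23


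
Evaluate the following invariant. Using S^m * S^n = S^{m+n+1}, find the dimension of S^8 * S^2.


Join of spheres: S^m * S^n = S^{m+n+1}.
dim = 8 + 2 + 1 = 11

11


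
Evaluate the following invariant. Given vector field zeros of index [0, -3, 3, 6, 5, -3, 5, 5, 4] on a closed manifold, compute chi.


Poincare-Hopf: chi(M) = sum of indices of zeros.
chi = (0) + (-3) + (3) + (6) + (5) + (-3) + (5) + (5) + (4) = 22

22


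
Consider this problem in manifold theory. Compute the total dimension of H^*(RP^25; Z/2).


H^k(RP^25; Z/2) = Z/2 for each 0 <= k <= 25.
Total dimension = 25 + 1 = 26

26


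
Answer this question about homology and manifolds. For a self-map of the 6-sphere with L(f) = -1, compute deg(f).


L(f) = 1 + (-1)^6 deg(f) on S^6.
-1 = 1 + (-1)^6 * deg(f)
(-1)^6 * deg(f) = -2
deg(f) = -2

-2


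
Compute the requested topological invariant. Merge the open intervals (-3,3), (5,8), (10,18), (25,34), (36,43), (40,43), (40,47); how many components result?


Sort and merge overlapping open intervals.
Merged: (-3,3), (5,8), (10,18), (25,34), (36,47).
Number of components = 5

5


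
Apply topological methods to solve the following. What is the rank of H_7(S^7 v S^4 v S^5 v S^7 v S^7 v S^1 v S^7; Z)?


For a wedge of spheres, H_k (k>0) is free on one generator per sphere of dimension k.
Spheres of dimension 7: count = 4.
b_7 = 4

4


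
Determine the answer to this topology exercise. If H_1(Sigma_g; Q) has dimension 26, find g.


For a closed orientable surface: b_1 = 2g.
26 = 2g
g = 26 / 2 = 13

13


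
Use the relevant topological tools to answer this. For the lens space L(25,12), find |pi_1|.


pi_1(L(p,q)) = Z/pZ for any q coprime to p.
|pi_1(L(25,12))| = 25

25


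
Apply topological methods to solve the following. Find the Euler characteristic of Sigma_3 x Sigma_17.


chi(Sigma_3) = 2 - 2*3 = -4
chi(Sigma_17) = 2 - 2*17 = -32
chi(product) = (-4) * (-32) = 128

128


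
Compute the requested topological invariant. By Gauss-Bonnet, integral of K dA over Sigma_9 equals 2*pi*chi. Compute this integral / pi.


Gauss-Bonnet: integral K dA = 2*pi*chi(M).
chi(Sigma_9) = 2 - 2*9 = -16.
(integral K dA)/pi = 2*chi = 2*(-16) = -32

-32


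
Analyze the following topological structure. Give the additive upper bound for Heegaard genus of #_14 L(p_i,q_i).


Heegaard genus satisfies g(A#B) <= g(A) + g(B).
Each lens space has g = 1.
Upper bound: 14 * 1 = 14

14


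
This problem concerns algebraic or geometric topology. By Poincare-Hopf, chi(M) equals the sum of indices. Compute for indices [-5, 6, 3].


Poincare-Hopf: chi(M) = sum of indices of zeros.
chi = (-5) + (6) + (3) = 4

4


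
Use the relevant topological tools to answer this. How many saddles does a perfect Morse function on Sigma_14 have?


A perfect Morse function has m_k = b_k.
For Sigma_14: b_0=1, b_1=2g=28, b_2=1.
Saddles m_1 = 2g = 28

28


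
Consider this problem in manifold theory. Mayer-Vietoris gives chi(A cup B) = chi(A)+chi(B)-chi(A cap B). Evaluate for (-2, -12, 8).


chi(A cup B) = chi(A) + chi(B) - chi(A cap B)
= -2 + (-12) - (8)
= -22

-22


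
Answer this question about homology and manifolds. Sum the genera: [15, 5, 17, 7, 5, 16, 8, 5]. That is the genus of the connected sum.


Genus is additive under connected sum of orientable surfaces.
g = 15 + 5 + 17 + 7 + 5 + 16 + 8 + 5 = 78

78


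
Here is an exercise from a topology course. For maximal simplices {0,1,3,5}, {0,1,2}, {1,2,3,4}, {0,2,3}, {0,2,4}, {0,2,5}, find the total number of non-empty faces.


Each maximal simplex on m vertices has 2^m - 1 nonempty faces.
Take the union (dedupe shared faces).
Total distinct faces = 34

34


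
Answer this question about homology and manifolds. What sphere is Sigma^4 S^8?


Each suspension raises dimension by 1: Sigma S^n = S^{n+1}.
Sigma^4 S^8 = S^{8+4} = S^12

12


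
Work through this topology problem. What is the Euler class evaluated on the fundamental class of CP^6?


For any closed oriented manifold, <e(TM),[M]> = chi(M).
chi(CP^6) = 6+1 = 7

7


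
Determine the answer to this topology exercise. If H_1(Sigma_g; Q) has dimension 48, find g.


For a closed orientable surface: b_1 = 2g.
48 = 2g
g = 48 / 2 = 24

24


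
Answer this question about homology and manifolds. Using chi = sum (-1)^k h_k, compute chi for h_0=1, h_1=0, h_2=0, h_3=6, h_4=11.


Handles of index k contribute (-1)^k to chi (same as CW cells).
chi = (1) + (0) + (0) + (-6) + (11) = 6

6


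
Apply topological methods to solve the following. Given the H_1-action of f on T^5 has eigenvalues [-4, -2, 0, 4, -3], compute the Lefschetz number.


For a torus self-map: L(f) = det(I - A) where A acts on H_1.
L(f) = (1--4) * (1--2) * (1-0) * (1-4) * (1--3) = 5 * 3 * 1 * -3 * 4 = -180

-180


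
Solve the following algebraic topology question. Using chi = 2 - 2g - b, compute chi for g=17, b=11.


For a compact orientable surface with genus g and b boundary components: chi = 2 - 2g - b.
chi = 2 - 2*17 - 11 = 2 - 34 - 11 = -43

-43


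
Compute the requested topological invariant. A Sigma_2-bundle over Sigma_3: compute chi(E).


For a fiber bundle F -> E -> B (with CW structure): chi(E) = chi(B) * chi(F).
chi(Sigma_3) = -4, chi(Sigma_2) = -2.
chi(E) = (-4) * (-2) = 8

8


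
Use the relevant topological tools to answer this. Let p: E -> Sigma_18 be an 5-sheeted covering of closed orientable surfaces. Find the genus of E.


For an n-sheeted cover: chi(E) = n * chi(B).
chi(Sigma_18) = 2 - 2*18 = -34.
chi(E) = 5 * (-34) = -170.
genus(E) = (2 - chi(E))/2 = (2 - (-170))/2 = 172/2 = 86

86


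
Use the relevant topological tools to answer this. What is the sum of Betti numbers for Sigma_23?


For Sigma_23: b_0 = 1, b_1 = 2g = 46, b_2 = 1.
Total = 1 + 46 + 1 = 48

48


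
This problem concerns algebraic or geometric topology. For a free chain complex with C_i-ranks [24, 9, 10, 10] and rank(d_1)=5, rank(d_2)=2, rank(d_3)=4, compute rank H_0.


rank H_k = rank(ker d_k) - rank(im d_{k+1}).
rank(ker d_0) = rank(C_0) - rank(d_0) = 24 - 0 = 24.
rank(im d_{0+1}) = 5.
rank H_0 = 24 - 5 = 19

19


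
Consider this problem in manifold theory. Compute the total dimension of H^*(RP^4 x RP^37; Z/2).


dim H^*(RP^n; Z/2) = n+1 (one Z/2 in each degree 0..n).
Total Betti number is multiplicative.
Total = (4+1) * (37+1) = 5 * 38 = 190

190


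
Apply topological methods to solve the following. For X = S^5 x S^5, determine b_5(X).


Each S^d has Poincare polynomial 1 + t^d.
The product S^5 x S^5 has Poincare polynomial prod(1+t^d_i).
Expanding: b_0=1, b_5=2, b_10=1.
b_5 = 2

2


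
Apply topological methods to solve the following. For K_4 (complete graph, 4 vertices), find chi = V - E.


K_4: V = 4, E = C(4,2) = 6.
chi = V - E = 4 - 6 = -2

-2


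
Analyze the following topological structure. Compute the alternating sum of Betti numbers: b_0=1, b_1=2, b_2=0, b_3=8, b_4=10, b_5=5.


chi = sum_k (-1)^k b_k.
= (1) + (-2) + (0) + (-8) + (10) + (-5)
= -4

-4


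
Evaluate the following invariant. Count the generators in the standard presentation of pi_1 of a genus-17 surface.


Standard presentation: pi_1(Sigma_g) = <a_1,b_1,...,a_g,b_g | [a_1,b_1]...[a_g,b_g] = 1>.
Number of generators = 2g = 2*17 = 34

34


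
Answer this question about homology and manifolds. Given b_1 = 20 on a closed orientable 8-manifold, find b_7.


Poincare duality for closed orientable n-manifolds: b_k = b_{n-k}.
Here n = 8, so b_7 = b_1 = 20

20


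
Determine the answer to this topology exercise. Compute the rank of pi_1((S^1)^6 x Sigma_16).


pi_1(A x B) = pi_1(A) x pi_1(B); rank of abelianization = b_1.
b_1(T^6) = 6, b_1(Sigma_16) = 2*16 = 32.
b_1(product) = 6 + 32 = 38

38


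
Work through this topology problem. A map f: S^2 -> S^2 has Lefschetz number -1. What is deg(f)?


L(f) = 1 + (-1)^2 deg(f) on S^2.
-1 = 1 + (-1)^2 * deg(f)
(-1)^2 * deg(f) = -2
deg(f) = -2

-2


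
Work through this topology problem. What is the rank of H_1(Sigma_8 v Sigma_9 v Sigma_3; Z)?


For a wedge X v Y: reduced H_k(X v Y) = H_k(X) + H_k(Y).
Each Sigma_g contributes b_1 = 2g.
b_1 = 16 + 18 + 6 = 40

40


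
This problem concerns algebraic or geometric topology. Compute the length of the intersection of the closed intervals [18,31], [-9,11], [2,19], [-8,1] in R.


Intersection = [max(a_i), min(b_i)] = [18, 1].
Since 18 > 1, the intersection is empty.
Length = 0

0


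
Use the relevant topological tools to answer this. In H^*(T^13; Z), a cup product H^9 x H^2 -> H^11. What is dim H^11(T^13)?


Cup product: H^p x H^q -> H^{p+q}; here p+q = 9+2 = 11.
rank H^k(T^n) = C(n,k).
C(13,11) = 78

78


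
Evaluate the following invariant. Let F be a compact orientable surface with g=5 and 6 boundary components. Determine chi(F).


For a compact orientable surface with genus g and b boundary components: chi = 2 - 2g - b.
chi = 2 - 2*5 - 6 = 2 - 10 - 6 = -14

-14


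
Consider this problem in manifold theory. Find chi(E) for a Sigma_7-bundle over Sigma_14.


For a fiber bundle F -> E -> B (with CW structure): chi(E) = chi(B) * chi(F).
chi(Sigma_14) = -26, chi(Sigma_7) = -12.
chi(E) = (-26) * (-12) = 312

312


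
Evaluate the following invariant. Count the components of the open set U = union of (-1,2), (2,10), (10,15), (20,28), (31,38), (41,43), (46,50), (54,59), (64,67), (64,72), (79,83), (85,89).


Sort and merge overlapping open intervals.
Merged: (-1,2), (2,10), (10,15), (20,28), (31,38), (41,43), (46,50), (54,59), (64,72), (79,83), (85,89).
Number of components = 11

11


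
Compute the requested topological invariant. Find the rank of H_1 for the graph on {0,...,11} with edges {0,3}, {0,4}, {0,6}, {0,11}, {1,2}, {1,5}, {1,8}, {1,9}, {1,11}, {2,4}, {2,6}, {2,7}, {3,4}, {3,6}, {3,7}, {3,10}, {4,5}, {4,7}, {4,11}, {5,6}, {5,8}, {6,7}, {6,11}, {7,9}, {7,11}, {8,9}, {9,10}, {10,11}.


b_1 = E - V + (number of components).
E = 28, V = 12, components = 1.
b_1 = 28 - 12 + 1 = 17

17


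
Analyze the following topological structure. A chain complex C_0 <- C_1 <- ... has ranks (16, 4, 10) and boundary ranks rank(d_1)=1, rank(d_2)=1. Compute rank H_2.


rank H_k = rank(ker d_k) - rank(im d_{k+1}).
rank(ker d_2) = rank(C_2) - rank(d_2) = 10 - 1 = 9.
rank(im d_{2+1}) = 0.
rank H_2 = 9 - 0 = 9

9


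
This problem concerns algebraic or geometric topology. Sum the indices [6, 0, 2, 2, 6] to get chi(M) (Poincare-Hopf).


Poincare-Hopf: chi(M) = sum of indices of zeros.
chi = (6) + (0) + (2) + (2) + (6) = 16

16


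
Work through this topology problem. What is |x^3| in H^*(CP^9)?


|x| = 2 in H^*(CP^n).
|x^3| = 3 * |x| = 3 * 2 = 6

6


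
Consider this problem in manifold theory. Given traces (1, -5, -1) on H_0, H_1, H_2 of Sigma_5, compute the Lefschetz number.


L(f) = tr(f_0*) - tr(f_1*) + tr(f_2*).
= 1 - (-5) + (-1)
= 5

5


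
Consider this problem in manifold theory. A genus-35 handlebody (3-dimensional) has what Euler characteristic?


A genus-g handlebody deformation retracts to a wedge of g circles.
chi(vee_g S^1) = 1 - g.
chi(H_35) = 1 - 35 = -34

-34


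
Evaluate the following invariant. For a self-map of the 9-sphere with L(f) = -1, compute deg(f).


L(f) = 1 + (-1)^9 deg(f) on S^9.
-1 = 1 + (-1)^9 * deg(f)
(-1)^9 * deg(f) = -2
deg(f) = 2

2


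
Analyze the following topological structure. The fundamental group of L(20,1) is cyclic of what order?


pi_1(L(p,q)) = Z/pZ for any q coprime to p.
|pi_1(L(20,1))| = 20

20


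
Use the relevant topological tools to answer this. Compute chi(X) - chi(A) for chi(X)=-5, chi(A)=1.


Relative Euler characteristic: chi(X, A) = chi(X) - chi(A).
= -5 - (1) = -6

-6


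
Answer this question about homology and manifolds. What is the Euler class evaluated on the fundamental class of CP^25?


For any closed oriented manifold, <e(TM),[M]> = chi(M).
chi(CP^25) = 25+1 = 26

26


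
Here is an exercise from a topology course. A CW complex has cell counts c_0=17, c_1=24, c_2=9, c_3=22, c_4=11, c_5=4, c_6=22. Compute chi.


chi = sum_k (-1)^k c_k.
= (-1)^0*17 + (-1)^1*24 + (-1)^2*9 + (-1)^3*22 + (-1)^4*11 + (-1)^5*4 + (-1)^6*22
= (17) + (-24) + (9) + (-22) + (11) + (-4) + (22)
= 9

9


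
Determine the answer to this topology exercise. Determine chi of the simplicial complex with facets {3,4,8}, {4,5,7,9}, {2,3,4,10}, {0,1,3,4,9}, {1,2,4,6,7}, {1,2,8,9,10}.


Enumerate all faces; f-vector: f_0=11, f_1=36, f_2=39, f_3=17, f_4=3.
chi = sum (-1)^k f_k = 0

0


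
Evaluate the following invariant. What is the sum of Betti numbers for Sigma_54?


For Sigma_54: b_0 = 1, b_1 = 2g = 108, b_2 = 1.
Total = 1 + 108 + 1 = 110

110


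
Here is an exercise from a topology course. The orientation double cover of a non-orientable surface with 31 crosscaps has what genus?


chi(N_31) = 2 - 31 = -29.
Double cover: chi(Sigma_g) = 2 * chi(N_31) = 2*(-29) = -58.
2 - 2g = -58, so g = (2 - (-58))/2 = 60/2 = 30

30


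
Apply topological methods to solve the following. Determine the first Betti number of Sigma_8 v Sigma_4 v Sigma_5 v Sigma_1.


For a wedge X v Y: reduced H_k(X v Y) = H_k(X) + H_k(Y).
Each Sigma_g contributes b_1 = 2g.
b_1 = 16 + 8 + 10 + 2 = 36

36


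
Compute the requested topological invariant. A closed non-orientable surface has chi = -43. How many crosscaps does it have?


chi = 2 - k for closed non-orientable surfaces with k crosscaps.
-43 = 2 - k
k = 2 - (-43) = 45

45


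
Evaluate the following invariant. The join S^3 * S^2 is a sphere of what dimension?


Join of spheres: S^m * S^n = S^{m+n+1}.
dim = 3 + 2 + 1 = 6

6


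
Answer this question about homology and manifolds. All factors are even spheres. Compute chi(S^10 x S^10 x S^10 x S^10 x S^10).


chi is multiplicative: chi(X x Y) = chi(X) chi(Y).
Each even-dim sphere has chi = 2. There are 5 factors.
chi = 2^5 = 32

32


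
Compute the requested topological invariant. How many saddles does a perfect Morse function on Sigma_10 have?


A perfect Morse function has m_k = b_k.
For Sigma_10: b_0=1, b_1=2g=20, b_2=1.
Saddles m_1 = 2g = 20

20


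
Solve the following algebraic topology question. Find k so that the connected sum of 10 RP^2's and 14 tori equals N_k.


Since a >= 1, the sum is non-orientable; each T^2 can be replaced by RP^2 # RP^2 (since T^2#RP^2 = 3RP^2).
Total crosscaps k = 10 + 2*14 = 38.
Check via chi: chi = 10*1 + 14*0 - (10+14-1)*2 = -36 = 2 - k = -36. Consistent.

38


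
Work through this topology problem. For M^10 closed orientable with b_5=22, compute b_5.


Poincare duality for closed orientable n-manifolds: b_k = b_{n-k}.
Here n = 10, so b_5 = b_5 = 22

22


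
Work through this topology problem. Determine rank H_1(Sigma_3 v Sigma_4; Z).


For a wedge: H_1(A v B) = H_1(A) + H_1(B).
b_1(Sigma_3) = 6, b_1(Sigma_4) = 8.
b_1 = 6 + 8 = 14

14


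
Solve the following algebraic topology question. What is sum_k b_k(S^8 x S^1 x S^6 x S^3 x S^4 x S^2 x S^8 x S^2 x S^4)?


Total Betti number is multiplicative under products.
Each S^d (d>=1) has total Betti number 2.
There are 9 sphere factors.
Total = 2^9 = 512

512


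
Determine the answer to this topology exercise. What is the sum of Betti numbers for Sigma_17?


For Sigma_17: b_0 = 1, b_1 = 2g = 34, b_2 = 1.
Total = 1 + 34 + 1 = 36

36


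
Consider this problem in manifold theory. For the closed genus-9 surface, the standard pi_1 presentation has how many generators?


Standard presentation: pi_1(Sigma_g) = <a_1,b_1,...,a_g,b_g | [a_1,b_1]...[a_g,b_g] = 1>.
Number of generators = 2g = 2*9 = 18

18


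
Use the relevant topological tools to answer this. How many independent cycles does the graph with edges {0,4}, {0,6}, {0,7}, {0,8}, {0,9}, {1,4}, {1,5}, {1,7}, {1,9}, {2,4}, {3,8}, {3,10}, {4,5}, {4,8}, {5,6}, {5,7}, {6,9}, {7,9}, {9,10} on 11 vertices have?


b_1 = E - V + (number of components).
E = 19, V = 11, components = 1.
b_1 = 19 - 11 + 1 = 9

9


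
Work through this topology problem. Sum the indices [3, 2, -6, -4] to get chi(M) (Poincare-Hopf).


Poincare-Hopf: chi(M) = sum of indices of zeros.
chi = (3) + (2) + (-6) + (-4) = -5

-5


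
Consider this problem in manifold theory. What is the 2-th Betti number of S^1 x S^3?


Each S^d has Poincare polynomial 1 + t^d.
The product S^1 x S^3 has Poincare polynomial prod(1+t^d_i).
Expanding: b_0=1, b_1=1, b_3=1, b_4=1.
b_2 = 0

0


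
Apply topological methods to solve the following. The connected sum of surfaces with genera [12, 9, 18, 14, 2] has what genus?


Genus is additive under connected sum of orientable surfaces.
g = 12 + 9 + 18 + 14 + 2 = 55

55


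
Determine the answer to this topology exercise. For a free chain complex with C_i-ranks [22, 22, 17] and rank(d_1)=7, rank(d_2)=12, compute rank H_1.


rank H_k = rank(ker d_k) - rank(im d_{k+1}).
rank(ker d_1) = rank(C_1) - rank(d_1) = 22 - 7 = 15.
rank(im d_{1+1}) = 12.
rank H_1 = 15 - 12 = 3

3


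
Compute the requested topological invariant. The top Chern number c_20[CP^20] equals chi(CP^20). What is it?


For any closed oriented manifold, <e(TM),[M]> = chi(M).
chi(CP^20) = 20+1 = 21

21


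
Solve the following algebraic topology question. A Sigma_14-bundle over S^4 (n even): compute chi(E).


chi(S^4) = 2 (n even), chi(Sigma_14) = 2 - 2*14 = -26.
chi(E) = 2 * (-26) = -52

-52


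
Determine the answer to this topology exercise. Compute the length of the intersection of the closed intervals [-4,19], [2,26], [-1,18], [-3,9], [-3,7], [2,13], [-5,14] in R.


Intersection = [max(a_i), min(b_i)] = [2, 7].
Length = 7 - 2 = 5

5


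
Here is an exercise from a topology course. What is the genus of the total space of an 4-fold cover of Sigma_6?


For an n-sheeted cover: chi(E) = n * chi(B).
chi(Sigma_6) = 2 - 2*6 = -10.
chi(E) = 4 * (-10) = -40.
genus(E) = (2 - chi(E))/2 = (2 - (-40))/2 = 42/2 = 21

21


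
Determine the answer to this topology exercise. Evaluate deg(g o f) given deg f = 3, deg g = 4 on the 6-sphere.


Degree is multiplicative under composition: deg(g o f) = deg(g) * deg(f).
= 4 * 3 = 12

12


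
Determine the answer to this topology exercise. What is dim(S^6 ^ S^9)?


S^m ^ S^n = S^{m+n}.
k = 6 + 9 = 15

15


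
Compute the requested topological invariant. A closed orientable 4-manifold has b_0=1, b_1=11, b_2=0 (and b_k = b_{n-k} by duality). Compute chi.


By Poincare duality b_k = b_{4-k}, so full Betti numbers: b_0=1, b_1=11, b_2=0, b_3=11, b_4=1.
chi = sum (-1)^k b_k = -20

-20


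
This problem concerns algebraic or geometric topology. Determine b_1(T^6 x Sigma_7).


pi_1(A x B) = pi_1(A) x pi_1(B); rank of abelianization = b_1.
b_1(T^6) = 6, b_1(Sigma_7) = 2*7 = 14.
b_1(product) = 6 + 14 = 20

20


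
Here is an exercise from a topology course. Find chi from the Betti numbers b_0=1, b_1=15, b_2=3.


chi = sum_k (-1)^k b_k.
= (1) + (-15) + (3)
= -11

-11


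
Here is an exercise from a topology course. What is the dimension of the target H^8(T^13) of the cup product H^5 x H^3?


Cup product: H^p x H^q -> H^{p+q}; here p+q = 5+3 = 8.
rank H^k(T^n) = C(n,k).
C(13,8) = 1287

1287


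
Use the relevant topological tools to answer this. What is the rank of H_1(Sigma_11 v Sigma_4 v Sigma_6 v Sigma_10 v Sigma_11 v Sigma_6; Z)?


For a wedge X v Y: reduced H_k(X v Y) = H_k(X) + H_k(Y).
Each Sigma_g contributes b_1 = 2g.
b_1 = 22 + 8 + 12 + 20 + 22 + 12 = 96

96


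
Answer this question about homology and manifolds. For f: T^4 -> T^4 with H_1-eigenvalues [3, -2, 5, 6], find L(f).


For a torus self-map: L(f) = det(I - A) where A acts on H_1.
L(f) = (1-3) * (1--2) * (1-5) * (1-6) = -2 * 3 * -4 * -5 = -120

-120


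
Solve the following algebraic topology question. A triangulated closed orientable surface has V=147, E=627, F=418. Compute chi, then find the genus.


chi = V - E + F = 147 - 627 + 418 = -62
For orientable closed surface: chi = 2 - 2g, so g = (2 - chi)/2.
g = (2 - (-62)) / 2 = 64 / 2 = 32

32


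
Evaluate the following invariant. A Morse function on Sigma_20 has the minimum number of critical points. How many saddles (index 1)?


A perfect Morse function has m_k = b_k.
For Sigma_20: b_0=1, b_1=2g=40, b_2=1.
Saddles m_1 = 2g = 40

40


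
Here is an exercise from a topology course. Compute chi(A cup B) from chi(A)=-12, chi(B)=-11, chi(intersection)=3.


chi(A cup B) = chi(A) + chi(B) - chi(A cap B)
= -12 + (-11) - (3)
= -26

-26


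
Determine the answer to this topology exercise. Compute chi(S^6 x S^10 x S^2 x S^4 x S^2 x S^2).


chi is multiplicative: chi(X x Y) = chi(X) chi(Y).
Each even-dim sphere has chi = 2. There are 6 factors.
chi = 2^6 = 64

64


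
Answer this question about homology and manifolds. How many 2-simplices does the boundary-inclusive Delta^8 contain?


Delta^8 has 8+1 vertices. A 2-face is a choice of 2+1 vertices.
f_2 = C(8+1, 2+1) = C(9,3) = 84

84


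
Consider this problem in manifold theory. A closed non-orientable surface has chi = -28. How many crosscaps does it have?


chi = 2 - k for closed non-orientable surfaces with k crosscaps.
-28 = 2 - k
k = 2 - (-28) = 30

30


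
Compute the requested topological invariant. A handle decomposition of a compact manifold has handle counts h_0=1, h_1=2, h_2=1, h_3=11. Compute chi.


Handles of index k contribute (-1)^k to chi (same as CW cells).
chi = (1) + (-2) + (1) + (-11) = -11

-11


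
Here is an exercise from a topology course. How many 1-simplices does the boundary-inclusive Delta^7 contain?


Delta^7 has 7+1 vertices. A 1-face is a choice of 1+1 vertices.
f_1 = C(7+1, 1+1) = C(8,2) = 28

28


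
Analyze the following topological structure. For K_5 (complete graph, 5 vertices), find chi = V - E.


K_5: V = 5, E = C(5,2) = 10.
chi = V - E = 5 - 10 = -5

-5


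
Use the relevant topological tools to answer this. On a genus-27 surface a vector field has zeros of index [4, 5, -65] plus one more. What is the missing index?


Poincare-Hopf: sum of indices = chi(M).
chi(Sigma_27) = 2 - 2*27 = -52.
Sum of known indices = -56.
x = chi - (sum known) = -52 - (-56) = 4

4


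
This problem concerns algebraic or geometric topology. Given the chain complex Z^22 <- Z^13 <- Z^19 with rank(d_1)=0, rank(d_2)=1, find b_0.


rank H_k = rank(ker d_k) - rank(im d_{k+1}).
rank(ker d_0) = rank(C_0) - rank(d_0) = 22 - 0 = 22.
rank(im d_{0+1}) = 0.
rank H_0 = 22 - 0 = 22

22


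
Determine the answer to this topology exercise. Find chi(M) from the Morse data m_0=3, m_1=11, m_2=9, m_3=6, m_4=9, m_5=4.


Morse theory: chi(M) = sum_k (-1)^k m_k where m_k = #(index-k critical points).
= (3) + (-11) + (9) + (-6) + (9) + (-4) = 0

0


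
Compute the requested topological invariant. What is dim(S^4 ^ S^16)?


S^m ^ S^n = S^{m+n}.
k = 4 + 16 = 20

20


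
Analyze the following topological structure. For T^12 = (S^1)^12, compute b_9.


By the Kunneth formula, b_k(T^n) = C(n,k).
b_9(T^12) = C(12,9).
C(12,9) = 12!/(9!*3!) = 220

220


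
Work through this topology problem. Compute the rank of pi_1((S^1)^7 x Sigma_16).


pi_1(A x B) = pi_1(A) x pi_1(B); rank of abelianization = b_1.
b_1(T^7) = 7, b_1(Sigma_16) = 2*16 = 32.
b_1(product) = 7 + 32 = 39

39


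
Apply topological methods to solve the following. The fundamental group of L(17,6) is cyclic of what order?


pi_1(L(p,q)) = Z/pZ for any q coprime to p.
|pi_1(L(17,6))| = 17

17


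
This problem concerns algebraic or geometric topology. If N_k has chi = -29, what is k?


chi = 2 - k for closed non-orientable surfaces with k crosscaps.
-29 = 2 - k
k = 2 - (-29) = 31

31


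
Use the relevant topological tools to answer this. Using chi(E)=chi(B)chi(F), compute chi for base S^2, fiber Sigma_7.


chi(S^2) = 2 (n even), chi(Sigma_7) = 2 - 2*7 = -12.
chi(E) = 2 * (-12) = -24

-24


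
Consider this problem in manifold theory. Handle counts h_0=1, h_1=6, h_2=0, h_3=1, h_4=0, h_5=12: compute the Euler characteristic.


Handles of index k contribute (-1)^k to chi (same as CW cells).
chi = (1) + (-6) + (0) + (-1) + (0) + (-12) = -18

-18


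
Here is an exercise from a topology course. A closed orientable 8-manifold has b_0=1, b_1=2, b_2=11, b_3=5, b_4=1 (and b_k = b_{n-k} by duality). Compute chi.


By Poincare duality b_k = b_{8-k}, so full Betti numbers: b_0=1, b_1=2, b_2=11, b_3=5, b_4=1, b_5=5, b_6=11, b_7=2, b_8=1.
chi = sum (-1)^k b_k = 11

11


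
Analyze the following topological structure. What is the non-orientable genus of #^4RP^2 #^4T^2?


Since a >= 1, the sum is non-orientable; each T^2 can be replaced by RP^2 # RP^2 (since T^2#RP^2 = 3RP^2).
Total crosscaps k = 4 + 2*4 = 12.
Check via chi: chi = 4*1 + 4*0 - (4+4-1)*2 = -10 = 2 - k = -10. Consistent.

12


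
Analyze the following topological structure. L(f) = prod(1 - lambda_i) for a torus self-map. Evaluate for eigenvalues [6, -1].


For a torus self-map: L(f) = det(I - A) where A acts on H_1.
L(f) = (1-6) * (1--1) = -5 * 2 = -10

-10


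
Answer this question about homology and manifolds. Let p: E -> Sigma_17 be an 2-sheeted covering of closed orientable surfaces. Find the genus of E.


For an n-sheeted cover: chi(E) = n * chi(B).
chi(Sigma_17) = 2 - 2*17 = -32.
chi(E) = 2 * (-32) = -64.
genus(E) = (2 - chi(E))/2 = (2 - (-64))/2 = 66/2 = 33

33


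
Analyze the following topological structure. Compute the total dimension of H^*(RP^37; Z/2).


H^k(RP^37; Z/2) = Z/2 for each 0 <= k <= 37.
Total dimension = 37 + 1 = 38

38


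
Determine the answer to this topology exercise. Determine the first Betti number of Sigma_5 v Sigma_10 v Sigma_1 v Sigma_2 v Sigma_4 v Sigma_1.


For a wedge X v Y: reduced H_k(X v Y) = H_k(X) + H_k(Y).
Each Sigma_g contributes b_1 = 2g.
b_1 = 10 + 20 + 2 + 4 + 8 + 2 = 46

46


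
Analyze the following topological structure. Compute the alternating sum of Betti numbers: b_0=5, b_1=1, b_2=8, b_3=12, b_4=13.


chi = sum_k (-1)^k b_k.
= (5) + (-1) + (8) + (-12) + (13)
= 13

13


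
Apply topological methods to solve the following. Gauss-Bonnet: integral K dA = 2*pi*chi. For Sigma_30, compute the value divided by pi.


Gauss-Bonnet: integral K dA = 2*pi*chi(M).
chi(Sigma_30) = 2 - 2*30 = -58.
(integral K dA)/pi = 2*chi = 2*(-58) = -116

-116


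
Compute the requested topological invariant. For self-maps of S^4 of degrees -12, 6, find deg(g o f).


Degree is multiplicative under composition: deg(g o f) = deg(g) * deg(f).
= 6 * -12 = -72

-72


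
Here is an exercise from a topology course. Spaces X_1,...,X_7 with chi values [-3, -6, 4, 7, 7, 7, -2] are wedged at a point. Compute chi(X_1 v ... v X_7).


chi(A v B) = chi(A) + chi(B) - 1 (one point identified).
For 7 spaces: chi = (sum chi_i) - (7 - 1).
sum = 14; chi = 14 - 6 = 8

8


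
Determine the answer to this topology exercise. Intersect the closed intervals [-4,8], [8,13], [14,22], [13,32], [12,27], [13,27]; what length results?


Intersection = [max(a_i), min(b_i)] = [14, 8].
Since 14 > 8, the intersection is empty.
Length = 0

0


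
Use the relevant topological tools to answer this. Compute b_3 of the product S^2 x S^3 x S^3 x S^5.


Each S^d has Poincare polynomial 1 + t^d.
The product S^2 x S^3 x S^3 x S^5 has Poincare polynomial prod(1+t^d_i).
Expanding: b_0=1, b_2=1, b_3=2, b_5=3, b_6=1, b_7=1, b_8=3, b_10=2, b_11=1, b_13=1.
b_3 = 2

2


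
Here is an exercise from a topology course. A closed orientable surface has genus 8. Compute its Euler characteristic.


For a closed orientable surface of genus g: chi = 2 - 2g.
Here g = 8.
chi = 2 - 2*8 = 2 - 16 = -14

-14


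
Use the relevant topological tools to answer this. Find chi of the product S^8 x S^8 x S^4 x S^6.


chi is multiplicative: chi(X x Y) = chi(X) chi(Y).
Each even-dim sphere has chi = 2. There are 4 factors.
chi = 2^4 = 16

16


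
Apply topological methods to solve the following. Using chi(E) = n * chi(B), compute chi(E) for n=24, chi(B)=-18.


For a finite covering: chi(E) = (number of sheets) * chi(B).
chi(E) = 24 * (-18) = -432

-432


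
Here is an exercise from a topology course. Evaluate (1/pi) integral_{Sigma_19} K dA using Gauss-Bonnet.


Gauss-Bonnet: integral K dA = 2*pi*chi(M).
chi(Sigma_19) = 2 - 2*19 = -36.
(integral K dA)/pi = 2*chi = 2*(-36) = -72

-72


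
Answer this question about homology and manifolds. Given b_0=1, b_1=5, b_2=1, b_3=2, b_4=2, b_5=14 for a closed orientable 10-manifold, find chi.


By Poincare duality b_k = b_{10-k}, so full Betti numbers: b_0=1, b_1=5, b_2=1, b_3=2, b_4=2, b_5=14, b_6=2, b_7=2, b_8=1, b_9=5, b_10=1.
chi = sum (-1)^k b_k = -20

-20


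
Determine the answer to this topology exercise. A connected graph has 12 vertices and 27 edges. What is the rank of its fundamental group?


For a connected graph: rank(pi_1) = b_1 = E - V + 1 = 1 - chi.
chi = V - E = 12 - 27 = -15.
rank = 1 - (-15) = 27 - 12 + 1 = 16

16


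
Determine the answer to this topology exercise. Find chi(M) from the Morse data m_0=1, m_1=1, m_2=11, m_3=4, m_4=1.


Morse theory: chi(M) = sum_k (-1)^k m_k where m_k = #(index-k critical points).
= (1) + (-1) + (11) + (-4) + (1) = 8

8


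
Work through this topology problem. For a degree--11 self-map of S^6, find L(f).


On S^6: L(f) = tr(f_0*) + (-1)^6 tr(f_6*) = 1 + (-1)^6 * deg(f).
L(f) = 1 + (-1)^6 * -11 = 1 + -11 = -10

-10


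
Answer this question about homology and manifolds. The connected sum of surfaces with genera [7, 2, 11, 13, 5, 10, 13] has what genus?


Genus is additive under connected sum of orientable surfaces.
g = 7 + 2 + 11 + 13 + 5 + 10 + 13 = 61

61


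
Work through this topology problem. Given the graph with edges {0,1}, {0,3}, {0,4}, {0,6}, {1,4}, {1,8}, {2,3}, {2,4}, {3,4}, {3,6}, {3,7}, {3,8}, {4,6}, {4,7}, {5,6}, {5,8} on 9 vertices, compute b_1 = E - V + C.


b_1 = E - V + (number of components).
E = 16, V = 9, components = 1.
b_1 = 16 - 9 + 1 = 8

8


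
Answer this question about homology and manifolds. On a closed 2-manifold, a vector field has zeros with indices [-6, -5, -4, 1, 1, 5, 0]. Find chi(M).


Poincare-Hopf: chi(M) = sum of indices of zeros.
chi = (-6) + (-5) + (-4) + (1) + (1) + (5) + (0) = -8

-8


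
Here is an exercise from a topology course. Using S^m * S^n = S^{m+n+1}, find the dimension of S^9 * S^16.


Join of spheres: S^m * S^n = S^{m+n+1}.
dim = 9 + 16 + 1 = 26

26


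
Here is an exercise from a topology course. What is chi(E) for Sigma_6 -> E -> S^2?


chi(S^2) = 2 (n even), chi(Sigma_6) = 2 - 2*6 = -10.
chi(E) = 2 * (-10) = -20

-20


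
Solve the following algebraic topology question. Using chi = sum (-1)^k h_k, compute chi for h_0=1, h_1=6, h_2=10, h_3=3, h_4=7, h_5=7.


Handles of index k contribute (-1)^k to chi (same as CW cells).
chi = (1) + (-6) + (10) + (-3) + (7) + (-7) = 2

2


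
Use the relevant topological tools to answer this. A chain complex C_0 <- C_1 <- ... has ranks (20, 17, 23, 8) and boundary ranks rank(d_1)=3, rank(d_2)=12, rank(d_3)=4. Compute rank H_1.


rank H_k = rank(ker d_k) - rank(im d_{k+1}).
rank(ker d_1) = rank(C_1) - rank(d_1) = 17 - 3 = 14.
rank(im d_{1+1}) = 12.
rank H_1 = 14 - 12 = 2

2


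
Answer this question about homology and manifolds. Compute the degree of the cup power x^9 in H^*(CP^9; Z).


|x| = 2 in H^*(CP^n).
|x^9| = 9 * |x| = 9 * 2 = 18

18


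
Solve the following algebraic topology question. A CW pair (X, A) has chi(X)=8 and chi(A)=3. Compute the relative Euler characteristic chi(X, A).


Relative Euler characteristic: chi(X, A) = chi(X) - chi(A).
= 8 - (3) = 5

5


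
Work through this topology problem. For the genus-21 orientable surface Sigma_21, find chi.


For a closed orientable surface of genus g: chi = 2 - 2g.
Here g = 21.
chi = 2 - 2*21 = 2 - 42 = -40

-40


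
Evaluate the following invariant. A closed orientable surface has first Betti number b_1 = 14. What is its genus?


For a closed orientable surface: b_1 = 2g.
14 = 2g
g = 14 / 2 = 7

7


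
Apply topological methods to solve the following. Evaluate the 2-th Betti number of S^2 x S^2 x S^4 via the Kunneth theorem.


Each S^d has Poincare polynomial 1 + t^d.
The product S^2 x S^2 x S^4 has Poincare polynomial prod(1+t^d_i).
Expanding: b_0=1, b_2=2, b_4=2, b_6=2, b_8=1.
b_2 = 2

2


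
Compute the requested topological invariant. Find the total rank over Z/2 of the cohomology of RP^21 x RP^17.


dim H^*(RP^n; Z/2) = n+1 (one Z/2 in each degree 0..n).
Total Betti number is multiplicative.
Total = (21+1) * (17+1) = 22 * 18 = 396

396


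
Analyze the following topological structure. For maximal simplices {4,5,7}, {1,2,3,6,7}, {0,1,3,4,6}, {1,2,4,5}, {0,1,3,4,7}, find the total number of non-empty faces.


Each maximal simplex on m vertices has 2^m - 1 nonempty faces.
Take the union (dedupe shared faces).
Total distinct faces = 79

79


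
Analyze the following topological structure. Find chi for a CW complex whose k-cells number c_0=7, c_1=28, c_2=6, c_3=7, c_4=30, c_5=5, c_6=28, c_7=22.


chi = sum_k (-1)^k c_k.
= (-1)^0*7 + (-1)^1*28 + (-1)^2*6 + (-1)^3*7 + (-1)^4*30 + (-1)^5*5 + (-1)^6*28 + (-1)^7*22
= (7) + (-28) + (6) + (-7) + (30) + (-5) + (28) + (-22)
= 9

9


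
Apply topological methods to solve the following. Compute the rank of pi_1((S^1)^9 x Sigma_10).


pi_1(A x B) = pi_1(A) x pi_1(B); rank of abelianization = b_1.
b_1(T^9) = 9, b_1(Sigma_10) = 2*10 = 20.
b_1(product) = 9 + 20 = 29

29


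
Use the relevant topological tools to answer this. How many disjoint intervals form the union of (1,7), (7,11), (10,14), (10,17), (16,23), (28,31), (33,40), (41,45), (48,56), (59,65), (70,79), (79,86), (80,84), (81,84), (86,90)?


Sort and merge overlapping open intervals.
Merged: (1,7), (7,23), (28,31), (33,40), (41,45), (48,56), (59,65), (70,79), (79,86), (86,90).
Number of components = 10

10


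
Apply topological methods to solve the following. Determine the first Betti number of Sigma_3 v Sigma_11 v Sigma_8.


For a wedge X v Y: reduced H_k(X v Y) = H_k(X) + H_k(Y).
Each Sigma_g contributes b_1 = 2g.
b_1 = 6 + 22 + 16 = 44

44


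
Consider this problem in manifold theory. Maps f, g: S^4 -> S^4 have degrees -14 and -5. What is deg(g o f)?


Degree is multiplicative under composition: deg(g o f) = deg(g) * deg(f).
= -5 * -14 = 70

70


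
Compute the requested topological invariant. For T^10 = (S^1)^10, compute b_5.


By the Kunneth formula, b_k(T^n) = C(n,k).
b_5(T^10) = C(10,5).
C(10,5) = 10!/(5!*5!) = 252

252


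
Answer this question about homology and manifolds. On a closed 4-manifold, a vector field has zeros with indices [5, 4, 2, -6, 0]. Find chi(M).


Poincare-Hopf: chi(M) = sum of indices of zeros.
chi = (5) + (4) + (2) + (-6) + (0) = 5

5


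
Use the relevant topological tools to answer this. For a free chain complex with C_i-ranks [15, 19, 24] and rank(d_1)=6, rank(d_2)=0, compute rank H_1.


rank H_k = rank(ker d_k) - rank(im d_{k+1}).
rank(ker d_1) = rank(C_1) - rank(d_1) = 19 - 6 = 13.
rank(im d_{1+1}) = 0.
rank H_1 = 13 - 0 = 13

13


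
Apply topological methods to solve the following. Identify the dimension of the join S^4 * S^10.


Join of spheres: S^m * S^n = S^{m+n+1}.
dim = 4 + 10 + 1 = 15

15


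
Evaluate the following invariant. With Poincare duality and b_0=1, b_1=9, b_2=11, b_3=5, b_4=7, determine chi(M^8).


By Poincare duality b_k = b_{8-k}, so full Betti numbers: b_0=1, b_1=9, b_2=11, b_3=5, b_4=7, b_5=5, b_6=11, b_7=9, b_8=1.
chi = sum (-1)^k b_k = 3

3


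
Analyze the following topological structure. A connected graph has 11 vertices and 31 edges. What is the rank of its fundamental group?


For a connected graph: rank(pi_1) = b_1 = E - V + 1 = 1 - chi.
chi = V - E = 11 - 31 = -20.
rank = 1 - (-20) = 31 - 11 + 1 = 21

21


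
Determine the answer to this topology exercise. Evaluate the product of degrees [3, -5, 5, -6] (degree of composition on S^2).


Degree is multiplicative: deg(composition) = product of degrees.
= (3) * (-5) * (5) * (-6) = 450

450


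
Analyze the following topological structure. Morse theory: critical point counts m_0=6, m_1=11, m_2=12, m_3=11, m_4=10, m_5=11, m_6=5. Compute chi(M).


Morse theory: chi(M) = sum_k (-1)^k m_k where m_k = #(index-k critical points).
= (6) + (-11) + (12) + (-11) + (10) + (-11) + (5) = 0

0


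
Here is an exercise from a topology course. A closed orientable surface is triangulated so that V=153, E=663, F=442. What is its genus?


chi = V - E + F = 153 - 663 + 442 = -68
For orientable closed surface: chi = 2 - 2g, so g = (2 - chi)/2.
g = (2 - (-68)) / 2 = 70 / 2 = 35

35


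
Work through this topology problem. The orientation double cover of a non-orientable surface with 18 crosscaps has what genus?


chi(N_18) = 2 - 18 = -16.
Double cover: chi(Sigma_g) = 2 * chi(N_18) = 2*(-16) = -32.
2 - 2g = -32, so g = (2 - (-32))/2 = 34/2 = 17

17


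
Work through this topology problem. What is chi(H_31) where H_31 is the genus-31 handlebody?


A genus-g handlebody deformation retracts to a wedge of g circles.
chi(vee_g S^1) = 1 - g.
chi(H_31) = 1 - 31 = -30

-30


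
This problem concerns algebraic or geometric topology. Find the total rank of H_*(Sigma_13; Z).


For Sigma_13: b_0 = 1, b_1 = 2g = 26, b_2 = 1.
Total = 1 + 26 + 1 = 28

28


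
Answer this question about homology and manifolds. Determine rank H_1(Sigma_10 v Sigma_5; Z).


For a wedge: H_1(A v B) = H_1(A) + H_1(B).
b_1(Sigma_10) = 20, b_1(Sigma_5) = 10.
b_1 = 20 + 10 = 30

30


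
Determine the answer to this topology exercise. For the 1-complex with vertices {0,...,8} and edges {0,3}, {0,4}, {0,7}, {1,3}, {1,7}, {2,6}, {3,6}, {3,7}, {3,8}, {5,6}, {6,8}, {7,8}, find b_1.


b_1 = E - V + (number of components).
E = 12, V = 9, components = 1.
b_1 = 12 - 9 + 1 = 4

4


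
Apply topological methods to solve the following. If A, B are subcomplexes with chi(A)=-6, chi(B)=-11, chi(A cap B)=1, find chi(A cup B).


chi(A cup B) = chi(A) + chi(B) - chi(A cap B)
= -6 + (-11) - (1)
= -18

-18


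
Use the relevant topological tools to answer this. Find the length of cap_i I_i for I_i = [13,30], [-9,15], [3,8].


Intersection = [max(a_i), min(b_i)] = [13, 8].
Since 13 > 8, the intersection is empty.
Length = 0

0


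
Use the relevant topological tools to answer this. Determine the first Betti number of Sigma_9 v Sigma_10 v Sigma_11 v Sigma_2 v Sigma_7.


For a wedge X v Y: reduced H_k(X v Y) = H_k(X) + H_k(Y).
Each Sigma_g contributes b_1 = 2g.
b_1 = 18 + 20 + 22 + 4 + 14 = 78

78


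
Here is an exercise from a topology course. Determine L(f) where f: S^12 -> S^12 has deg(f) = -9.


On S^12: L(f) = tr(f_0*) + (-1)^12 tr(f_12*) = 1 + (-1)^12 * deg(f).
L(f) = 1 + (-1)^12 * -9 = 1 + -9 = -8

-8


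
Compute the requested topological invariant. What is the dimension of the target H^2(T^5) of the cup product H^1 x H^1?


Cup product: H^p x H^q -> H^{p+q}; here p+q = 1+1 = 2.
rank H^k(T^n) = C(n,k).
C(5,2) = 10

10
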